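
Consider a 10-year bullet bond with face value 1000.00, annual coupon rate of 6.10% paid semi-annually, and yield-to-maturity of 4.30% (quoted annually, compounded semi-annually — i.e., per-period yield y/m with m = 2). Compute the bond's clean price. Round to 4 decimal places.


Answer: Price = 1145.0547

Derivation:
Coupon per period c = face * coupon_rate / m = 30.500000
Periods per year m = 2; per-period yield y/m = 0.021500
Number of cashflows N = 20
Cashflows (t years, CF_t, discount factor 1/(1+y/m)^(m*t), PV):
  t = 0.5000: CF_t = 30.500000, DF = 0.978953, PV = 29.858052
  t = 1.0000: CF_t = 30.500000, DF = 0.958348, PV = 29.229615
  t = 1.5000: CF_t = 30.500000, DF = 0.938177, PV = 28.614405
  t = 2.0000: CF_t = 30.500000, DF = 0.918431, PV = 28.012144
  t = 2.5000: CF_t = 30.500000, DF = 0.899100, PV = 27.422559
  t = 3.0000: CF_t = 30.500000, DF = 0.880177, PV = 26.845384
  t = 3.5000: CF_t = 30.500000, DF = 0.861651, PV = 26.280356
  t = 4.0000: CF_t = 30.500000, DF = 0.843515, PV = 25.727221
  t = 4.5000: CF_t = 30.500000, DF = 0.825762, PV = 25.185728
  t = 5.0000: CF_t = 30.500000, DF = 0.808381, PV = 24.655631
  t = 5.5000: CF_t = 30.500000, DF = 0.791367, PV = 24.136693
  t = 6.0000: CF_t = 30.500000, DF = 0.774711, PV = 23.628676
  t = 6.5000: CF_t = 30.500000, DF = 0.758405, PV = 23.131352
  t = 7.0000: CF_t = 30.500000, DF = 0.742442, PV = 22.644495
  t = 7.5000: CF_t = 30.500000, DF = 0.726816, PV = 22.167886
  t = 8.0000: CF_t = 30.500000, DF = 0.711518, PV = 21.701308
  t = 8.5000: CF_t = 30.500000, DF = 0.696543, PV = 21.244550
  t = 9.0000: CF_t = 30.500000, DF = 0.681882, PV = 20.797406
  t = 9.5000: CF_t = 30.500000, DF = 0.667530, PV = 20.359673
  t = 10.0000: CF_t = 1030.500000, DF = 0.653480, PV = 673.411575
Price P = sum_t PV_t = 1145.054707


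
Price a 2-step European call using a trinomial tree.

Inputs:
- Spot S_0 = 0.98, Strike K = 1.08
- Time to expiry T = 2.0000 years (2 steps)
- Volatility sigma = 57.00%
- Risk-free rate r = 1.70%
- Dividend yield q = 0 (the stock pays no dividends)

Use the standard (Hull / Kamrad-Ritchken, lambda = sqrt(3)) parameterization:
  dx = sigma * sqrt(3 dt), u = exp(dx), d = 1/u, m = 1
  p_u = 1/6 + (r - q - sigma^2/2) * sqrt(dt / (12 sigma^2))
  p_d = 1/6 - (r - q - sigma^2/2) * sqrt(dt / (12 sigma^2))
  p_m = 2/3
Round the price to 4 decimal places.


Answer: Price = V(0,0) = 0.2358

Derivation:
dt = T/N = 1.000000; dx = sigma*sqrt(3*dt) = 0.987269
u = exp(dx) = 2.683895; d = 1/u = 0.372593
p_u = 0.093004, p_m = 0.666667, p_d = 0.240329
Discount per step: exp(-r*dt) = 0.983144
Stock lattice S(k, j) with j the centered position index:
  k=0: S(0,+0) = 0.9800
  k=1: S(1,-1) = 0.3651; S(1,+0) = 0.9800; S(1,+1) = 2.6302
  k=2: S(2,-2) = 0.1360; S(2,-1) = 0.3651; S(2,+0) = 0.9800; S(2,+1) = 2.6302; S(2,+2) = 7.0592
Terminal payoffs V(N, j) = max(S_T - K, 0):
  V(2,-2) = 0.000000; V(2,-1) = 0.000000; V(2,+0) = 0.000000; V(2,+1) = 1.550217; V(2,+2) = 5.979225
Backward induction: V(k, j) = exp(-r*dt) * [p_u * V(k+1, j+1) + p_m * V(k+1, j) + p_d * V(k+1, j-1)]
  V(1,-1) = exp(-r*dt) * [p_u*0.000000 + p_m*0.000000 + p_d*0.000000] = 0.000000
  V(1,+0) = exp(-r*dt) * [p_u*1.550217 + p_m*0.000000 + p_d*0.000000] = 0.141746
  V(1,+1) = exp(-r*dt) * [p_u*5.979225 + p_m*1.550217 + p_d*0.000000] = 1.562775
  V(0,+0) = exp(-r*dt) * [p_u*1.562775 + p_m*0.141746 + p_d*0.000000] = 0.235798


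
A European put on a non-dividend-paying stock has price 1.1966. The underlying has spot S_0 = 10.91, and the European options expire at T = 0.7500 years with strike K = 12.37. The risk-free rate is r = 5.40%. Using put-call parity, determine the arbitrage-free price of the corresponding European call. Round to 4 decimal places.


Put-call parity: C - P = S_0 * exp(-qT) - K * exp(-rT).
S_0 * exp(-qT) = 10.9100 * 1.00000000 = 10.91000000
K * exp(-rT) = 12.3700 * 0.96030916 = 11.87902437
C = P + S*exp(-qT) - K*exp(-rT)
C = 1.1966 + 10.91000000 - 11.87902437 = 0.2276

Answer: Call price = 0.2276


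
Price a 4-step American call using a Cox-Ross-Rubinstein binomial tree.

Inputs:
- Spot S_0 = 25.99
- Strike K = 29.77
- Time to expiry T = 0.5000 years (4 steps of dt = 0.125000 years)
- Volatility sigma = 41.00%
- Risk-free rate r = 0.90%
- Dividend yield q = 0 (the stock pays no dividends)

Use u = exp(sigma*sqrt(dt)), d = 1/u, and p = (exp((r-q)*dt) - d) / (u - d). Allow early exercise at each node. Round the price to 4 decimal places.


dt = T/N = 0.125000
u = exp(sigma*sqrt(dt)) = 1.155990; d = 1/u = 0.865060
p = (exp((r-q)*dt) - d) / (u - d) = 0.467693
Discount per step: exp(-r*dt) = 0.998876
Stock lattice S(k, i) with i counting down-moves:
  k=0: S(0,0) = 25.9900
  k=1: S(1,0) = 30.0442; S(1,1) = 22.4829
  k=2: S(2,0) = 34.7308; S(2,1) = 25.9900; S(2,2) = 19.4490
  k=3: S(3,0) = 40.1484; S(3,1) = 30.0442; S(3,2) = 22.4829; S(3,3) = 16.8246
  k=4: S(4,0) = 46.4111; S(4,1) = 34.7308; S(4,2) = 25.9900; S(4,3) = 19.4490; S(4,4) = 14.5543
Terminal payoffs V(N, i) = max(S_T - K, 0):
  V(4,0) = 16.641135; V(4,1) = 4.960756; V(4,2) = 0.000000; V(4,3) = 0.000000; V(4,4) = 0.000000
Backward induction: V(k, i) = exp(-r*dt) * [p * V(k+1, i) + (1-p) * V(k+1, i+1)]; then take max(V_cont, immediate exercise) for American.
  V(3,0) = exp(-r*dt) * [p*16.641135 + (1-p)*4.960756] = 10.411870; exercise = 10.378397; V(3,0) = max -> 10.411870
  V(3,1) = exp(-r*dt) * [p*4.960756 + (1-p)*0.000000] = 2.317503; exercise = 0.274173; V(3,1) = max -> 2.317503
  V(3,2) = exp(-r*dt) * [p*0.000000 + (1-p)*0.000000] = 0.000000; exercise = 0.000000; V(3,2) = max -> 0.000000
  V(3,3) = exp(-r*dt) * [p*0.000000 + (1-p)*0.000000] = 0.000000; exercise = 0.000000; V(3,3) = max -> 0.000000
  V(2,0) = exp(-r*dt) * [p*10.411870 + (1-p)*2.317503] = 6.096321; exercise = 4.960756; V(2,0) = max -> 6.096321
  V(2,1) = exp(-r*dt) * [p*2.317503 + (1-p)*0.000000] = 1.082662; exercise = 0.000000; V(2,1) = max -> 1.082662
  V(2,2) = exp(-r*dt) * [p*0.000000 + (1-p)*0.000000] = 0.000000; exercise = 0.000000; V(2,2) = max -> 0.000000
  V(1,0) = exp(-r*dt) * [p*6.096321 + (1-p)*1.082662] = 3.423662; exercise = 0.274173; V(1,0) = max -> 3.423662
  V(1,1) = exp(-r*dt) * [p*1.082662 + (1-p)*0.000000] = 0.505784; exercise = 0.000000; V(1,1) = max -> 0.505784
  V(0,0) = exp(-r*dt) * [p*3.423662 + (1-p)*0.505784] = 1.868353; exercise = 0.000000; V(0,0) = max -> 1.868353

Answer: Price = V(0,0) = 1.8684


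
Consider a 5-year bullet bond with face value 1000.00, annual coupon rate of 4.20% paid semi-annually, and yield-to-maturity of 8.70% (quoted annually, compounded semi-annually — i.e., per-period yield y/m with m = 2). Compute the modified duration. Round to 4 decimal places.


Coupon per period c = face * coupon_rate / m = 21.000000
Periods per year m = 2; per-period yield y/m = 0.043500
Number of cashflows N = 10
Cashflows (t years, CF_t, discount factor 1/(1+y/m)^(m*t), PV):
  t = 0.5000: CF_t = 21.000000, DF = 0.958313, PV = 20.124581
  t = 1.0000: CF_t = 21.000000, DF = 0.918365, PV = 19.285655
  t = 1.5000: CF_t = 21.000000, DF = 0.880081, PV = 18.481701
  t = 2.0000: CF_t = 21.000000, DF = 0.843393, PV = 17.711261
  t = 2.5000: CF_t = 21.000000, DF = 0.808235, PV = 16.972938
  t = 3.0000: CF_t = 21.000000, DF = 0.774543, PV = 16.265393
  t = 3.5000: CF_t = 21.000000, DF = 0.742254, PV = 15.587344
  t = 4.0000: CF_t = 21.000000, DF = 0.711312, PV = 14.937560
  t = 4.5000: CF_t = 21.000000, DF = 0.681660, PV = 14.314864
  t = 5.0000: CF_t = 1021.000000, DF = 0.653244, PV = 666.962180
Price P = sum_t PV_t = 820.643477
First compute Macaulay numerator sum_t t * PV_t:
  t * PV_t at t = 0.5000: 10.062290
  t * PV_t at t = 1.0000: 19.285655
  t * PV_t at t = 1.5000: 27.722551
  t * PV_t at t = 2.0000: 35.422522
  t * PV_t at t = 2.5000: 42.432345
  t * PV_t at t = 3.0000: 48.796180
  t * PV_t at t = 3.5000: 54.555704
  t * PV_t at t = 4.0000: 59.750241
  t * PV_t at t = 4.5000: 64.416886
  t * PV_t at t = 5.0000: 3334.810901
Macaulay duration D = 3697.255275 / 820.643477 = 4.505312
Modified duration = D / (1 + y/m) = 4.505312 / (1 + 0.043500) = 4.317501

Answer: Modified duration = 4.3175


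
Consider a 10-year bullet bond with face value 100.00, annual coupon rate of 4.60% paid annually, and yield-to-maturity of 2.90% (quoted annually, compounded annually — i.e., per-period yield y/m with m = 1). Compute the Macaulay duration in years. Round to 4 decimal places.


Coupon per period c = face * coupon_rate / m = 4.600000
Periods per year m = 1; per-period yield y/m = 0.029000
Number of cashflows N = 10
Cashflows (t years, CF_t, discount factor 1/(1+y/m)^(m*t), PV):
  t = 1.0000: CF_t = 4.600000, DF = 0.971817, PV = 4.470360
  t = 2.0000: CF_t = 4.600000, DF = 0.944429, PV = 4.344373
  t = 3.0000: CF_t = 4.600000, DF = 0.917812, PV = 4.221937
  t = 4.0000: CF_t = 4.600000, DF = 0.891946, PV = 4.102951
  t = 5.0000: CF_t = 4.600000, DF = 0.866808, PV = 3.987319
  t = 6.0000: CF_t = 4.600000, DF = 0.842379, PV = 3.874945
  t = 7.0000: CF_t = 4.600000, DF = 0.818639, PV = 3.765739
  t = 8.0000: CF_t = 4.600000, DF = 0.795567, PV = 3.659610
  t = 9.0000: CF_t = 4.600000, DF = 0.773146, PV = 3.556473
  t = 10.0000: CF_t = 104.600000, DF = 0.751357, PV = 78.591927
Price P = sum_t PV_t = 114.575633
Macaulay numerator sum_t t * PV_t:
  t * PV_t at t = 1.0000: 4.470360
  t * PV_t at t = 2.0000: 8.688746
  t * PV_t at t = 3.0000: 12.665810
  t * PV_t at t = 4.0000: 16.411804
  t * PV_t at t = 5.0000: 19.936594
  t * PV_t at t = 6.0000: 23.249672
  t * PV_t at t = 7.0000: 26.360173
  t * PV_t at t = 8.0000: 29.276882
  t * PV_t at t = 9.0000: 32.008253
  t * PV_t at t = 10.0000: 785.919269
Macaulay duration D = (sum_t t * PV_t) / P = 958.987561 / 114.575633 = 8.369908

Answer: Macaulay duration = 8.3699 years


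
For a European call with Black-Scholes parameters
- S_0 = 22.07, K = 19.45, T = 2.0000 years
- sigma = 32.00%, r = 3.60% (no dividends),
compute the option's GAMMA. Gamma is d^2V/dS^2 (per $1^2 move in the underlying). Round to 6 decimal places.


d1 = 0.6646188344; d2 = 0.2120704944
phi(d1) = 0.3198837499; exp(-qT) = 1.0000000000; exp(-rT) = 0.9305308958
Gamma = exp(-qT) * phi(d1) / (S * sigma * sqrt(T)) = 1.0000000000 * 0.3198837499 / (22.0700 * 0.3200 * 1.4142135624) = 0.032028

Answer: Gamma = 0.032028


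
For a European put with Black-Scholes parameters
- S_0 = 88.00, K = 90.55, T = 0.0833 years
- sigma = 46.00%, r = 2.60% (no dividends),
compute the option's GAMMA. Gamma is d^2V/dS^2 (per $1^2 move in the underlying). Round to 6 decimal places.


d1 = -0.1324638434; d2 = -0.2652278445
phi(d1) = 0.3954575349; exp(-qT) = 1.0000000000; exp(-rT) = 0.9978365437
Gamma = exp(-qT) * phi(d1) / (S * sigma * sqrt(T)) = 1.0000000000 * 0.3954575349 / (88.0000 * 0.4600 * 0.2886173938) = 0.033848

Answer: Gamma = 0.033848


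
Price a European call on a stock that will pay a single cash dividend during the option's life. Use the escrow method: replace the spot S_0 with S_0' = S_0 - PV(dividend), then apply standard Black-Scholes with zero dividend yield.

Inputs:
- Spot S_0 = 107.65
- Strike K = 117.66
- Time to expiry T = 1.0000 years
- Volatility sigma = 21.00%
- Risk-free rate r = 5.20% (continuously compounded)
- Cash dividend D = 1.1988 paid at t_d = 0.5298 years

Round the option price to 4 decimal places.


PV(D) = D * exp(-r * t_d) = 1.1988 * 0.97282643 = 1.16622432
S_0' = S_0 - PV(D) = 107.6500 - 1.16622432 = 106.48377568
d1 = (ln(S_0'/K) + (r + sigma^2/2)*T) / (sigma*sqrt(T)) = -0.12264989
d2 = d1 - sigma*sqrt(T) = -0.33264989
exp(-rT) = 0.94932887
N(d1) = 0.45119217; N(d2) = 0.36969929
C = S_0' * N(d1) - K * exp(-rT) * N(d2) = 106.48377568 * 0.45119217 - 117.6600 * 0.94932887 * 0.36969929 = 6.7500

Answer: Price = 6.7500


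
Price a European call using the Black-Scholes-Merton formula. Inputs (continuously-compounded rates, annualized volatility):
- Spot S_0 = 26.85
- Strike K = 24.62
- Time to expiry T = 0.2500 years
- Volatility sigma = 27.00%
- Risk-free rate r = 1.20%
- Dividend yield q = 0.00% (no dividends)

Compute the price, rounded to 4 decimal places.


d1 = (ln(S/K) + (r - q + 0.5*sigma^2) * T) / (sigma * sqrt(T)) = 0.73199408
d2 = d1 - sigma * sqrt(T) = 0.59699408
exp(-rT) = 0.99700450; exp(-qT) = 1.00000000
C = S_0 * exp(-qT) * N(d1) - K * exp(-rT) * N(d2)
N(d1) = 0.76791391; N(d2) = 0.72474433
C = 26.8500 * 1.00000000 * 0.76791391 - 24.6200 * 0.99700450 * 0.72474433 = 2.8287

Answer: Price = 2.8287


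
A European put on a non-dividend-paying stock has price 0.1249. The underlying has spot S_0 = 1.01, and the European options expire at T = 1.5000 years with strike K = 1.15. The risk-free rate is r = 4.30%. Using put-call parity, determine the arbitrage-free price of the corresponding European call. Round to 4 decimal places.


Put-call parity: C - P = S_0 * exp(-qT) - K * exp(-rT).
S_0 * exp(-qT) = 1.0100 * 1.00000000 = 1.01000000
K * exp(-rT) = 1.1500 * 0.93753611 = 1.07816653
C = P + S*exp(-qT) - K*exp(-rT)
C = 0.1249 + 1.01000000 - 1.07816653 = 0.0567

Answer: Call price = 0.0567


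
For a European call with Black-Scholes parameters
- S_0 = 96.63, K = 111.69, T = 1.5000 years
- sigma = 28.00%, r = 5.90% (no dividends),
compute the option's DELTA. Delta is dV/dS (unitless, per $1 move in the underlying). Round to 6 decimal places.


Answer: Delta = 0.502864

Derivation:
d1 = 0.0071795578; d2 = -0.3357490062
phi(d1) = 0.3989319986; exp(-qT) = 1.0000000000; exp(-rT) = 0.9153031107
N(d1) = 0.5028642046
Delta = exp(-qT) * N(d1) = 1.0000000000 * 0.5028642046 = 0.502864


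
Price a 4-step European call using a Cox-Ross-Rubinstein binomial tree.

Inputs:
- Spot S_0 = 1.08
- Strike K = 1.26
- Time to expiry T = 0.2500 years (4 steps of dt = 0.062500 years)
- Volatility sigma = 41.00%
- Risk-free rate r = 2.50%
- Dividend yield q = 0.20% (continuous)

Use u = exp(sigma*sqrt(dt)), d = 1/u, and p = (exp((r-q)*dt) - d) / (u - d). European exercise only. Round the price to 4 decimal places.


dt = T/N = 0.062500
u = exp(sigma*sqrt(dt)) = 1.107937; d = 1/u = 0.902578
p = (exp((r-q)*dt) - d) / (u - d) = 0.481402
Discount per step: exp(-r*dt) = 0.998439
Stock lattice S(k, i) with i counting down-moves:
  k=0: S(0,0) = 1.0800
  k=1: S(1,0) = 1.1966; S(1,1) = 0.9748
  k=2: S(2,0) = 1.3257; S(2,1) = 1.0800; S(2,2) = 0.8798
  k=3: S(3,0) = 1.4688; S(3,1) = 1.1966; S(3,2) = 0.9748; S(3,3) = 0.7941
  k=4: S(4,0) = 1.6274; S(4,1) = 1.3257; S(4,2) = 1.0800; S(4,3) = 0.8798; S(4,4) = 0.7167
Terminal payoffs V(N, i) = max(S_T - K, 0):
  V(4,0) = 0.367363; V(4,1) = 0.065727; V(4,2) = 0.000000; V(4,3) = 0.000000; V(4,4) = 0.000000
Backward induction: V(k, i) = exp(-r*dt) * [p * V(k+1, i) + (1-p) * V(k+1, i+1)].
  V(3,0) = exp(-r*dt) * [p*0.367363 + (1-p)*0.065727] = 0.210606
  V(3,1) = exp(-r*dt) * [p*0.065727 + (1-p)*0.000000] = 0.031592
  V(3,2) = exp(-r*dt) * [p*0.000000 + (1-p)*0.000000] = 0.000000
  V(3,3) = exp(-r*dt) * [p*0.000000 + (1-p)*0.000000] = 0.000000
  V(2,0) = exp(-r*dt) * [p*0.210606 + (1-p)*0.031592] = 0.117586
  V(2,1) = exp(-r*dt) * [p*0.031592 + (1-p)*0.000000] = 0.015185
  V(2,2) = exp(-r*dt) * [p*0.000000 + (1-p)*0.000000] = 0.000000
  V(1,0) = exp(-r*dt) * [p*0.117586 + (1-p)*0.015185] = 0.064380
  V(1,1) = exp(-r*dt) * [p*0.015185 + (1-p)*0.000000] = 0.007298
  V(0,0) = exp(-r*dt) * [p*0.064380 + (1-p)*0.007298] = 0.034723

Answer: Price = V(0,0) = 0.0347


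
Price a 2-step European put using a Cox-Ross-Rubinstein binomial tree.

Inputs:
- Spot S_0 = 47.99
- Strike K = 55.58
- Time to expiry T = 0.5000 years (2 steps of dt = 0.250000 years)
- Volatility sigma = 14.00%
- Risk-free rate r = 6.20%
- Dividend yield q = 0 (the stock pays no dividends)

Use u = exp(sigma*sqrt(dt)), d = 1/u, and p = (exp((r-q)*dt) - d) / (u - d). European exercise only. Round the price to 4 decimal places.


Answer: Price = V(0,0) = 5.8935

Derivation:
dt = T/N = 0.250000
u = exp(sigma*sqrt(dt)) = 1.072508; d = 1/u = 0.932394
p = (exp((r-q)*dt) - d) / (u - d) = 0.593993
Discount per step: exp(-r*dt) = 0.984620
Stock lattice S(k, i) with i counting down-moves:
  k=0: S(0,0) = 47.9900
  k=1: S(1,0) = 51.4697; S(1,1) = 44.7456
  k=2: S(2,0) = 55.2016; S(2,1) = 47.9900; S(2,2) = 41.7205
Terminal payoffs V(N, i) = max(K - S_T, 0):
  V(2,0) = 0.378360; V(2,1) = 7.590000; V(2,2) = 13.859498
Backward induction: V(k, i) = exp(-r*dt) * [p * V(k+1, i) + (1-p) * V(k+1, i+1)].
  V(1,0) = exp(-r*dt) * [p*0.378360 + (1-p)*7.590000] = 3.255485
  V(1,1) = exp(-r*dt) * [p*7.590000 + (1-p)*13.859498] = 9.979573
  V(0,0) = exp(-r*dt) * [p*3.255485 + (1-p)*9.979573] = 5.893452


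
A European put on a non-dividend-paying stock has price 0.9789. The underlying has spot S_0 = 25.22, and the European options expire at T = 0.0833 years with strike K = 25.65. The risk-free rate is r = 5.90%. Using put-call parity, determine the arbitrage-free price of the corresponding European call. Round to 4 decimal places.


Answer: Call price = 0.6747

Derivation:
Put-call parity: C - P = S_0 * exp(-qT) - K * exp(-rT).
S_0 * exp(-qT) = 25.2200 * 1.00000000 = 25.22000000
K * exp(-rT) = 25.6500 * 0.99509736 = 25.52424722
C = P + S*exp(-qT) - K*exp(-rT)
C = 0.9789 + 25.22000000 - 25.52424722 = 0.6747


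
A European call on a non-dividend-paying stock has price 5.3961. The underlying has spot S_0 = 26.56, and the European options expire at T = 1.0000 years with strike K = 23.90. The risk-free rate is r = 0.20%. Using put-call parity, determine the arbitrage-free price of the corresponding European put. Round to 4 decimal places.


Put-call parity: C - P = S_0 * exp(-qT) - K * exp(-rT).
S_0 * exp(-qT) = 26.5600 * 1.00000000 = 26.56000000
K * exp(-rT) = 23.9000 * 0.99800200 = 23.85224777
P = C - S*exp(-qT) + K*exp(-rT)
P = 5.3961 - 26.56000000 + 23.85224777 = 2.6883

Answer: Put price = 2.6883


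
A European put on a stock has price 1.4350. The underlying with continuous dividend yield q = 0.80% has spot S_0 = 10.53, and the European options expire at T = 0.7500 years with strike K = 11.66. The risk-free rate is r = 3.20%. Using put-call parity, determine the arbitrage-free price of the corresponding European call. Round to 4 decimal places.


Put-call parity: C - P = S_0 * exp(-qT) - K * exp(-rT).
S_0 * exp(-qT) = 10.5300 * 0.99401796 = 10.46700916
K * exp(-rT) = 11.6600 * 0.97628571 = 11.38349138
C = P + S*exp(-qT) - K*exp(-rT)
C = 1.4350 + 10.46700916 - 11.38349138 = 0.5185

Answer: Call price = 0.5185


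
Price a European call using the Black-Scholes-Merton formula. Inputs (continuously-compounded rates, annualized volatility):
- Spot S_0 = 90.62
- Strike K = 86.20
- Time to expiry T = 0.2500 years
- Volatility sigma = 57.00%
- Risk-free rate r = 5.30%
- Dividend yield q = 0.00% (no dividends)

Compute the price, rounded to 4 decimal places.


Answer: Price = 12.9736

Derivation:
d1 = (ln(S/K) + (r - q + 0.5*sigma^2) * T) / (sigma * sqrt(T)) = 0.36444653
d2 = d1 - sigma * sqrt(T) = 0.07944653
exp(-rT) = 0.98683739; exp(-qT) = 1.00000000
C = S_0 * exp(-qT) * N(d1) - K * exp(-rT) * N(d2)
N(d1) = 0.64223770; N(d2) = 0.53166127
C = 90.6200 * 1.00000000 * 0.64223770 - 86.2000 * 0.98683739 * 0.53166127 = 12.9736


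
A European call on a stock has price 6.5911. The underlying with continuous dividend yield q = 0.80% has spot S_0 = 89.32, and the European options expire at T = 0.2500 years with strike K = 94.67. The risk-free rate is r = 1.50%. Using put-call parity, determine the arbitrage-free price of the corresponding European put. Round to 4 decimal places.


Answer: Put price = 11.7652

Derivation:
Put-call parity: C - P = S_0 * exp(-qT) - K * exp(-rT).
S_0 * exp(-qT) = 89.3200 * 0.99800200 = 89.14153852
K * exp(-rT) = 94.6700 * 0.99625702 = 94.31565232
P = C - S*exp(-qT) + K*exp(-rT)
P = 6.5911 - 89.14153852 + 94.31565232 = 11.7652


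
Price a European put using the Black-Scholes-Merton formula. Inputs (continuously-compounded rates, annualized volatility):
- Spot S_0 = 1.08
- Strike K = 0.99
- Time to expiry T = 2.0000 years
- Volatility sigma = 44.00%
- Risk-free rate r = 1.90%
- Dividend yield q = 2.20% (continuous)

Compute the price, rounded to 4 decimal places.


d1 = (ln(S/K) + (r - q + 0.5*sigma^2) * T) / (sigma * sqrt(T)) = 0.44131720
d2 = d1 - sigma * sqrt(T) = -0.18093677
exp(-rT) = 0.96271294; exp(-qT) = 0.95695396
P = K * exp(-rT) * N(-d2) - S_0 * exp(-qT) * N(-d1)
N(-d1) = 0.32949169; N(-d2) = 0.57179140
P = 0.9900 * 0.96271294 * 0.57179140 - 1.0800 * 0.95695396 * 0.32949169 = 0.2044

Answer: Price = 0.2044


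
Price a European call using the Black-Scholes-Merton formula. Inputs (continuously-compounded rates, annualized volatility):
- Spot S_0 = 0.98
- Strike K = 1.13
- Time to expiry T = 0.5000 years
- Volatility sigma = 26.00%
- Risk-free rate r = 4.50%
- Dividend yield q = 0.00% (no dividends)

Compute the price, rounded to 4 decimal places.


Answer: Price = 0.0295

Derivation:
d1 = (ln(S/K) + (r - q + 0.5*sigma^2) * T) / (sigma * sqrt(T)) = -0.56035678
d2 = d1 - sigma * sqrt(T) = -0.74420454
exp(-rT) = 0.97775124; exp(-qT) = 1.00000000
C = S_0 * exp(-qT) * N(d1) - K * exp(-rT) * N(d2)
N(d1) = 0.28761805; N(d2) = 0.22837637
C = 0.9800 * 1.00000000 * 0.28761805 - 1.1300 * 0.97775124 * 0.22837637 = 0.0295


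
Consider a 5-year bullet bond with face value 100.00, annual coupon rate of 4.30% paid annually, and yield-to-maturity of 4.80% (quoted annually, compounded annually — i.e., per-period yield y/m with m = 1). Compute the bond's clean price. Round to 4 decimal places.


Coupon per period c = face * coupon_rate / m = 4.300000
Periods per year m = 1; per-period yield y/m = 0.048000
Number of cashflows N = 5
Cashflows (t years, CF_t, discount factor 1/(1+y/m)^(m*t), PV):
  t = 1.0000: CF_t = 4.300000, DF = 0.954198, PV = 4.103053
  t = 2.0000: CF_t = 4.300000, DF = 0.910495, PV = 3.915127
  t = 3.0000: CF_t = 4.300000, DF = 0.868793, PV = 3.735809
  t = 4.0000: CF_t = 4.300000, DF = 0.829001, PV = 3.564703
  t = 5.0000: CF_t = 104.300000, DF = 0.791031, PV = 82.504549
Price P = sum_t PV_t = 97.823241

Answer: Price = 97.8232


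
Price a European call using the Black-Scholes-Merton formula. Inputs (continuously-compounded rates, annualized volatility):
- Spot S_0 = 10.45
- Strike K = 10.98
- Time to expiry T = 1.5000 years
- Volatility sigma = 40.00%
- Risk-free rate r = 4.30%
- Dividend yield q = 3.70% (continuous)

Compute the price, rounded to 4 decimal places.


d1 = (ln(S/K) + (r - q + 0.5*sigma^2) * T) / (sigma * sqrt(T)) = 0.16233287
d2 = d1 - sigma * sqrt(T) = -0.32756507
exp(-rT) = 0.93753611; exp(-qT) = 0.94601202
C = S_0 * exp(-qT) * N(d1) - K * exp(-rT) * N(d2)
N(d1) = 0.56447814; N(d2) = 0.37162027
C = 10.4500 * 0.94601202 * 0.56447814 - 10.9800 * 0.93753611 * 0.37162027 = 1.7548

Answer: Price = 1.7548


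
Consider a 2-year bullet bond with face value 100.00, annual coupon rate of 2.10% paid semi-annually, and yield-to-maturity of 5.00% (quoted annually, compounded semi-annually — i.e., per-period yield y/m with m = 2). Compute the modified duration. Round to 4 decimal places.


Coupon per period c = face * coupon_rate / m = 1.050000
Periods per year m = 2; per-period yield y/m = 0.025000
Number of cashflows N = 4
Cashflows (t years, CF_t, discount factor 1/(1+y/m)^(m*t), PV):
  t = 0.5000: CF_t = 1.050000, DF = 0.975610, PV = 1.024390
  t = 1.0000: CF_t = 1.050000, DF = 0.951814, PV = 0.999405
  t = 1.5000: CF_t = 1.050000, DF = 0.928599, PV = 0.975029
  t = 2.0000: CF_t = 101.050000, DF = 0.905951, PV = 91.546313
Price P = sum_t PV_t = 94.545137
First compute Macaulay numerator sum_t t * PV_t:
  t * PV_t at t = 0.5000: 0.512195
  t * PV_t at t = 1.0000: 0.999405
  t * PV_t at t = 1.5000: 1.462544
  t * PV_t at t = 2.0000: 183.092625
Macaulay duration D = 186.066770 / 94.545137 = 1.968021
Modified duration = D / (1 + y/m) = 1.968021 / (1 + 0.025000) = 1.920020

Answer: Modified duration = 1.9200


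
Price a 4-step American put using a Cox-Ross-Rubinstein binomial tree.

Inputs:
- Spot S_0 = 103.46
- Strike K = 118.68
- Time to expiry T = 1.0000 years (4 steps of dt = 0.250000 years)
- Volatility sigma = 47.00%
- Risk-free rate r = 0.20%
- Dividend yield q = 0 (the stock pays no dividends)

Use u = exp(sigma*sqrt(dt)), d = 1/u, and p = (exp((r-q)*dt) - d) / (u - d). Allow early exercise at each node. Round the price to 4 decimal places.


Answer: Price = V(0,0) = 29.6713

Derivation:
dt = T/N = 0.250000
u = exp(sigma*sqrt(dt)) = 1.264909; d = 1/u = 0.790571
p = (exp((r-q)*dt) - d) / (u - d) = 0.442573
Discount per step: exp(-r*dt) = 0.999500
Stock lattice S(k, i) with i counting down-moves:
  k=0: S(0,0) = 103.4600
  k=1: S(1,0) = 130.8675; S(1,1) = 81.7925
  k=2: S(2,0) = 165.5354; S(2,1) = 103.4600; S(2,2) = 64.6627
  k=3: S(3,0) = 209.3872; S(3,1) = 130.8675; S(3,2) = 81.7925; S(3,3) = 51.1205
  k=4: S(4,0) = 264.8557; S(4,1) = 165.5354; S(4,2) = 103.4600; S(4,3) = 64.6627; S(4,4) = 40.4144
Terminal payoffs V(N, i) = max(K - S_T, 0):
  V(4,0) = 0.000000; V(4,1) = 0.000000; V(4,2) = 15.220000; V(4,3) = 54.017265; V(4,4) = 78.265644
Backward induction: V(k, i) = exp(-r*dt) * [p * V(k+1, i) + (1-p) * V(k+1, i+1)]; then take max(V_cont, immediate exercise) for American.
  V(3,0) = exp(-r*dt) * [p*0.000000 + (1-p)*0.000000] = 0.000000; exercise = 0.000000; V(3,0) = max -> 0.000000
  V(3,1) = exp(-r*dt) * [p*0.000000 + (1-p)*15.220000] = 8.479794; exercise = 0.000000; V(3,1) = max -> 8.479794
  V(3,2) = exp(-r*dt) * [p*15.220000 + (1-p)*54.017265] = 36.828215; exercise = 36.887540; V(3,2) = max -> 36.887540
  V(3,3) = exp(-r*dt) * [p*54.017265 + (1-p)*78.265644] = 67.500202; exercise = 67.559527; V(3,3) = max -> 67.559527
  V(2,0) = exp(-r*dt) * [p*0.000000 + (1-p)*8.479794] = 4.724501; exercise = 0.000000; V(2,0) = max -> 4.724501
  V(2,1) = exp(-r*dt) * [p*8.479794 + (1-p)*36.887540] = 24.302877; exercise = 15.220000; V(2,1) = max -> 24.302877
  V(2,2) = exp(-r*dt) * [p*36.887540 + (1-p)*67.559527] = 53.957940; exercise = 54.017265; V(2,2) = max -> 54.017265
  V(1,0) = exp(-r*dt) * [p*4.724501 + (1-p)*24.302877] = 15.630195; exercise = 0.000000; V(1,0) = max -> 15.630195
  V(1,1) = exp(-r*dt) * [p*24.302877 + (1-p)*54.017265] = 40.846044; exercise = 36.887540; V(1,1) = max -> 40.846044
  V(0,0) = exp(-r*dt) * [p*15.630195 + (1-p)*40.846044] = 29.671344; exercise = 15.220000; V(0,0) = max -> 29.671344


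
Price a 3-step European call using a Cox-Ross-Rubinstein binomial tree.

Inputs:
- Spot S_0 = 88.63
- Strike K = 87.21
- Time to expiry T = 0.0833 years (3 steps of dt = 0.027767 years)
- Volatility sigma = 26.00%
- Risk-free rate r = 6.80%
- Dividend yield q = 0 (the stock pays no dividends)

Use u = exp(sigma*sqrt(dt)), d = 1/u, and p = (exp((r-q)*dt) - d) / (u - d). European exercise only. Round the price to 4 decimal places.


Answer: Price = V(0,0) = 3.8559

Derivation:
dt = T/N = 0.027767
u = exp(sigma*sqrt(dt)) = 1.044277; d = 1/u = 0.957600
p = (exp((r-q)*dt) - d) / (u - d) = 0.510975
Discount per step: exp(-r*dt) = 0.998114
Stock lattice S(k, i) with i counting down-moves:
  k=0: S(0,0) = 88.6300
  k=1: S(1,0) = 92.5543; S(1,1) = 84.8721
  k=2: S(2,0) = 96.6523; S(2,1) = 88.6300; S(2,2) = 81.2736
  k=3: S(3,0) = 100.9317; S(3,1) = 92.5543; S(3,2) = 84.8721; S(3,3) = 77.8276
Terminal payoffs V(N, i) = max(S_T - K, 0):
  V(3,0) = 13.721735; V(3,1) = 5.344260; V(3,2) = 0.000000; V(3,3) = 0.000000
Backward induction: V(k, i) = exp(-r*dt) * [p * V(k+1, i) + (1-p) * V(k+1, i+1)].
  V(2,0) = exp(-r*dt) * [p*13.721735 + (1-p)*5.344260] = 9.606783
  V(2,1) = exp(-r*dt) * [p*5.344260 + (1-p)*0.000000] = 2.725631
  V(2,2) = exp(-r*dt) * [p*0.000000 + (1-p)*0.000000] = 0.000000
  V(1,0) = exp(-r*dt) * [p*9.606783 + (1-p)*2.725631] = 6.229952
  V(1,1) = exp(-r*dt) * [p*2.725631 + (1-p)*0.000000] = 1.390102
  V(0,0) = exp(-r*dt) * [p*6.229952 + (1-p)*1.390102] = 3.855856


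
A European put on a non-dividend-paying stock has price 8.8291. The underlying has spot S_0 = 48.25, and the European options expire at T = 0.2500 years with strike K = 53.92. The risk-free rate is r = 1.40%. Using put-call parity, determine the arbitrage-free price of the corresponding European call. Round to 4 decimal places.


Put-call parity: C - P = S_0 * exp(-qT) - K * exp(-rT).
S_0 * exp(-qT) = 48.2500 * 1.00000000 = 48.25000000
K * exp(-rT) = 53.9200 * 0.99650612 = 53.73160988
C = P + S*exp(-qT) - K*exp(-rT)
C = 8.8291 + 48.25000000 - 53.73160988 = 3.3475

Answer: Call price = 3.3475


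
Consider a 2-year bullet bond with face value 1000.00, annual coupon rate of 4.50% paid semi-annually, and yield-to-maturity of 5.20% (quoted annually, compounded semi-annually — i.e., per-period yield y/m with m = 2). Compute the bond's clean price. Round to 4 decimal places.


Coupon per period c = face * coupon_rate / m = 22.500000
Periods per year m = 2; per-period yield y/m = 0.026000
Number of cashflows N = 4
Cashflows (t years, CF_t, discount factor 1/(1+y/m)^(m*t), PV):
  t = 0.5000: CF_t = 22.500000, DF = 0.974659, PV = 21.929825
  t = 1.0000: CF_t = 22.500000, DF = 0.949960, PV = 21.374098
  t = 1.5000: CF_t = 22.500000, DF = 0.925887, PV = 20.832454
  t = 2.0000: CF_t = 1022.500000, DF = 0.902424, PV = 922.728370
Price P = sum_t PV_t = 986.864747

Answer: Price = 986.8647


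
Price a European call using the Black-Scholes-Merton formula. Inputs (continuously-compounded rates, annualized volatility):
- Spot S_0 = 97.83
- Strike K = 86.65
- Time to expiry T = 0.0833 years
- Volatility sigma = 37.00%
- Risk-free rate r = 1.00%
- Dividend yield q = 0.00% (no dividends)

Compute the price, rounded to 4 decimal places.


d1 = (ln(S/K) + (r - q + 0.5*sigma^2) * T) / (sigma * sqrt(T)) = 1.19759360
d2 = d1 - sigma * sqrt(T) = 1.09080517
exp(-rT) = 0.99916735; exp(-qT) = 1.00000000
C = S_0 * exp(-qT) * N(d1) - K * exp(-rT) * N(d2)
N(d1) = 0.88446237; N(d2) = 0.86232069
C = 97.8300 * 1.00000000 * 0.88446237 - 86.6500 * 0.99916735 * 0.86232069 = 11.8691

Answer: Price = 11.8691


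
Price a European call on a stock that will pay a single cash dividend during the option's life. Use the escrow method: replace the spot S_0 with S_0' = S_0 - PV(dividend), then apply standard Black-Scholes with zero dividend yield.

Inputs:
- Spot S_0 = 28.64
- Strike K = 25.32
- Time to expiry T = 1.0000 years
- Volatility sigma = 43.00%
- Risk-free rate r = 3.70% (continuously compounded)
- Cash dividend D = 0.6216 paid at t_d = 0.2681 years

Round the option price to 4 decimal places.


PV(D) = D * exp(-r * t_d) = 0.6216 * 0.99012934 = 0.61546440
S_0' = S_0 - PV(D) = 28.6400 - 0.61546440 = 28.02453560
d1 = (ln(S_0'/K) + (r + sigma^2/2)*T) / (sigma*sqrt(T)) = 0.53706000
d2 = d1 - sigma*sqrt(T) = 0.10706000
exp(-rT) = 0.96367614
N(d1) = 0.70438692; N(d2) = 0.54262931
C = S_0' * N(d1) - K * exp(-rT) * N(d2) = 28.02453560 * 0.70438692 - 25.3200 * 0.96367614 * 0.54262931 = 6.4998

Answer: Price = 6.4998


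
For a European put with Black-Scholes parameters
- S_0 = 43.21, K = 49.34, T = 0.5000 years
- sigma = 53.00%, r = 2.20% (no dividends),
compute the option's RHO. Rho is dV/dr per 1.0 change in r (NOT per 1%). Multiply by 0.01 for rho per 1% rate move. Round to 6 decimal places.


d1 = -0.1372538587; d2 = -0.5120204528
phi(d1) = 0.3952021614; exp(-qT) = 1.0000000000; exp(-rT) = 0.9890602788
N(-d2) = 0.6956816523
Rho = -K*T*exp(-rT)*N(-d2) = -49.3400 * 0.5000 * 0.9890602788 * 0.6956816523 = -16.974714

Answer: Rho = -16.974714


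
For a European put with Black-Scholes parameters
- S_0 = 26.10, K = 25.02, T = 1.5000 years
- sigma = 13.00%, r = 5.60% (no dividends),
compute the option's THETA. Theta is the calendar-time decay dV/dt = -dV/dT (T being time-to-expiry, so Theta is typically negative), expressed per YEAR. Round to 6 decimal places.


d1 = 0.8726138212; d2 = 0.7133969879
phi(d1) = 0.2726228410; exp(-qT) = 1.0000000000; exp(-rT) = 0.9194312561
Theta = -S*exp(-qT)*phi(d1)*sigma/(2*sqrt(T)) + r*K*exp(-rT)*N(-d2) - q*S*exp(-qT)*N(-d1)
N(-d1) = 0.1914368023; N(-d2) = 0.2378000682; sqrt(T) = 1.2247448714
Term 1 = -26.1000 * 1.0000000000 * 0.2726228410 * 0.1300 / (2 * 1.2247448714) = -0.3776334652
Term 2 = 0.0560 * 25.0200 * 0.9194312561 * 0.2378000682 = 0.3063420193
Term 3 = 0 (no dividend yield, q = 0)
Theta = -0.3776334652 + (0.3063420193) + (0.0000000000) = -0.071291

Answer: Theta = -0.071291


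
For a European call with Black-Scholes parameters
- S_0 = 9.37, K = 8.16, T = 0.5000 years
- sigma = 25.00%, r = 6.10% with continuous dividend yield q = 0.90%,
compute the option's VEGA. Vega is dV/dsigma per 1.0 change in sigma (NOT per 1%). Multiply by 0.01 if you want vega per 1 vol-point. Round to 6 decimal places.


d1 = 1.0176337270; d2 = 0.8408570317
phi(d1) = 0.2377043191; exp(-qT) = 0.9955101098; exp(-rT) = 0.9699604321
Vega = S * exp(-qT) * phi(d1) * sqrt(T) = 9.3700 * 0.9955101098 * 0.2377043191 * 0.7071067812 = 1.567860

Answer: Vega = 1.567860


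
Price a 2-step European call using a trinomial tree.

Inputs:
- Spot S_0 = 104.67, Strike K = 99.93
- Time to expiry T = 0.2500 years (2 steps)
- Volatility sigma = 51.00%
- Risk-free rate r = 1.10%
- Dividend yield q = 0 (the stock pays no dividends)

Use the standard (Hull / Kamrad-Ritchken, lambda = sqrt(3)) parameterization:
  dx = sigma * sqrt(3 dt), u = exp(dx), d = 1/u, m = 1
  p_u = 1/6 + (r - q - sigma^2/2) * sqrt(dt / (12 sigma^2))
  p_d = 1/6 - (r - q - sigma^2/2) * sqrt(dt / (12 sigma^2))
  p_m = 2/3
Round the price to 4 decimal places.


dt = T/N = 0.125000; dx = sigma*sqrt(3*dt) = 0.312310
u = exp(dx) = 1.366578; d = 1/u = 0.731755
p_u = 0.142842, p_m = 0.666667, p_d = 0.190491
Discount per step: exp(-r*dt) = 0.998626
Stock lattice S(k, j) with j the centered position index:
  k=0: S(0,+0) = 104.6700
  k=1: S(1,-1) = 76.5928; S(1,+0) = 104.6700; S(1,+1) = 143.0397
  k=2: S(2,-2) = 56.0471; S(2,-1) = 76.5928; S(2,+0) = 104.6700; S(2,+1) = 143.0397; S(2,+2) = 195.4750
Terminal payoffs V(N, j) = max(S_T - K, 0):
  V(2,-2) = 0.000000; V(2,-1) = 0.000000; V(2,+0) = 4.740000; V(2,+1) = 43.109739; V(2,+2) = 95.544987
Backward induction: V(k, j) = exp(-r*dt) * [p_u * V(k+1, j+1) + p_m * V(k+1, j) + p_d * V(k+1, j-1)]
  V(1,-1) = exp(-r*dt) * [p_u*4.740000 + p_m*0.000000 + p_d*0.000000] = 0.676142
  V(1,+0) = exp(-r*dt) * [p_u*43.109739 + p_m*4.740000 + p_d*0.000000] = 9.305086
  V(1,+1) = exp(-r*dt) * [p_u*95.544987 + p_m*43.109739 + p_d*4.740000] = 43.231124
  V(0,+0) = exp(-r*dt) * [p_u*43.231124 + p_m*9.305086 + p_d*0.676142] = 12.490231

Answer: Price = V(0,0) = 12.4902


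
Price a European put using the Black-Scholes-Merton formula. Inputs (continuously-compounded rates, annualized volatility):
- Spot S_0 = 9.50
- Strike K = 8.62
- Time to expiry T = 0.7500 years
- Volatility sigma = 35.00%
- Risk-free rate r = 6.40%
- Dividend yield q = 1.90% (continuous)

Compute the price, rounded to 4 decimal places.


Answer: Price = 0.5806

Derivation:
d1 = (ln(S/K) + (r - q + 0.5*sigma^2) * T) / (sigma * sqrt(T)) = 0.58359955
d2 = d1 - sigma * sqrt(T) = 0.28049066
exp(-rT) = 0.95313379; exp(-qT) = 0.98585105
P = K * exp(-rT) * N(-d2) - S_0 * exp(-qT) * N(-d1)
N(-d1) = 0.27974488; N(-d2) = 0.38955054
P = 8.6200 * 0.95313379 * 0.38955054 - 9.5000 * 0.98585105 * 0.27974488 = 0.5806


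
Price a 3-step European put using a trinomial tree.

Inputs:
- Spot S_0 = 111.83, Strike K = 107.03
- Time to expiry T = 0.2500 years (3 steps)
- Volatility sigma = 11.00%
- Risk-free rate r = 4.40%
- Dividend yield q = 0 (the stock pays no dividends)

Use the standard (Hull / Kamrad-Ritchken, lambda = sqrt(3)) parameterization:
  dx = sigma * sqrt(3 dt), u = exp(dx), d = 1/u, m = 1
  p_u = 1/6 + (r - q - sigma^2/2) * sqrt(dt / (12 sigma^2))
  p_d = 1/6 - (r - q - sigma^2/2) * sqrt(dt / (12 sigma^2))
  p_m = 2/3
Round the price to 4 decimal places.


dt = T/N = 0.083333; dx = sigma*sqrt(3*dt) = 0.055000
u = exp(dx) = 1.056541; d = 1/u = 0.946485
p_u = 0.195417, p_m = 0.666667, p_d = 0.137917
Discount per step: exp(-r*dt) = 0.996340
Stock lattice S(k, j) with j the centered position index:
  k=0: S(0,+0) = 111.8300
  k=1: S(1,-1) = 105.8454; S(1,+0) = 111.8300; S(1,+1) = 118.1529
  k=2: S(2,-2) = 100.1811; S(2,-1) = 105.8454; S(2,+0) = 111.8300; S(2,+1) = 118.1529; S(2,+2) = 124.8334
  k=3: S(3,-3) = 94.8200; S(3,-2) = 100.1811; S(3,-1) = 105.8454; S(3,+0) = 111.8300; S(3,+1) = 118.1529; S(3,+2) = 124.8334; S(3,+3) = 131.8915
Terminal payoffs V(N, j) = max(K - S_T, 0):
  V(3,-3) = 12.210047; V(3,-2) = 6.848869; V(3,-1) = 1.184566; V(3,+0) = 0.000000; V(3,+1) = 0.000000; V(3,+2) = 0.000000; V(3,+3) = 0.000000
Backward induction: V(k, j) = exp(-r*dt) * [p_u * V(k+1, j+1) + p_m * V(k+1, j) + p_d * V(k+1, j-1)]
  V(2,-2) = exp(-r*dt) * [p_u*1.184566 + p_m*6.848869 + p_d*12.210047] = 6.457644
  V(2,-1) = exp(-r*dt) * [p_u*0.000000 + p_m*1.184566 + p_d*6.848869] = 1.727936
  V(2,+0) = exp(-r*dt) * [p_u*0.000000 + p_m*0.000000 + p_d*1.184566] = 0.162773
  V(2,+1) = exp(-r*dt) * [p_u*0.000000 + p_m*0.000000 + p_d*0.000000] = 0.000000
  V(2,+2) = exp(-r*dt) * [p_u*0.000000 + p_m*0.000000 + p_d*0.000000] = 0.000000
  V(1,-1) = exp(-r*dt) * [p_u*0.162773 + p_m*1.727936 + p_d*6.457644] = 2.066791
  V(1,+0) = exp(-r*dt) * [p_u*0.000000 + p_m*0.162773 + p_d*1.727936] = 0.345557
  V(1,+1) = exp(-r*dt) * [p_u*0.000000 + p_m*0.000000 + p_d*0.162773] = 0.022367
  V(0,+0) = exp(-r*dt) * [p_u*0.022367 + p_m*0.345557 + p_d*2.066791] = 0.517885

Answer: Price = V(0,0) = 0.5179


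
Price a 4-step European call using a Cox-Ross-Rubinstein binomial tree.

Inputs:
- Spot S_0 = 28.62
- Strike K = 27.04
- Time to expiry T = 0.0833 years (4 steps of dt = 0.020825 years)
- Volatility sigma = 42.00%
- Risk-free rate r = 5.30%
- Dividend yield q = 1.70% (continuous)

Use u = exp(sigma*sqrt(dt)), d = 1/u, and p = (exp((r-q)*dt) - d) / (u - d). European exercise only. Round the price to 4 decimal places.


dt = T/N = 0.020825
u = exp(sigma*sqrt(dt)) = 1.062484; d = 1/u = 0.941191
p = (exp((r-q)*dt) - d) / (u - d) = 0.491035
Discount per step: exp(-r*dt) = 0.998897
Stock lattice S(k, i) with i counting down-moves:
  k=0: S(0,0) = 28.6200
  k=1: S(1,0) = 30.4083; S(1,1) = 26.9369
  k=2: S(2,0) = 32.3083; S(2,1) = 28.6200; S(2,2) = 25.3527
  k=3: S(3,0) = 34.3271; S(3,1) = 30.4083; S(3,2) = 26.9369; S(3,3) = 23.8618
  k=4: S(4,0) = 36.4720; S(4,1) = 32.3083; S(4,2) = 28.6200; S(4,3) = 25.3527; S(4,4) = 22.4585
Terminal payoffs V(N, i) = max(S_T - K, 0):
  V(4,0) = 9.431983; V(4,1) = 5.268330; V(4,2) = 1.580000; V(4,3) = 0.000000; V(4,4) = 0.000000
Backward induction: V(k, i) = exp(-r*dt) * [p * V(k+1, i) + (1-p) * V(k+1, i+1)].
  V(3,0) = exp(-r*dt) * [p*9.431983 + (1-p)*5.268330] = 7.304764
  V(3,1) = exp(-r*dt) * [p*5.268330 + (1-p)*1.580000] = 3.387360
  V(3,2) = exp(-r*dt) * [p*1.580000 + (1-p)*0.000000] = 0.774980
  V(3,3) = exp(-r*dt) * [p*0.000000 + (1-p)*0.000000] = 0.000000
  V(2,0) = exp(-r*dt) * [p*7.304764 + (1-p)*3.387360] = 5.305085
  V(2,1) = exp(-r*dt) * [p*3.387360 + (1-p)*0.774980] = 2.055481
  V(2,2) = exp(-r*dt) * [p*0.774980 + (1-p)*0.000000] = 0.380123
  V(1,0) = exp(-r*dt) * [p*5.305085 + (1-p)*2.055481] = 3.647124
  V(1,1) = exp(-r*dt) * [p*2.055481 + (1-p)*0.380123] = 1.201456
  V(0,0) = exp(-r*dt) * [p*3.647124 + (1-p)*1.201456] = 2.399716

Answer: Price = V(0,0) = 2.3997


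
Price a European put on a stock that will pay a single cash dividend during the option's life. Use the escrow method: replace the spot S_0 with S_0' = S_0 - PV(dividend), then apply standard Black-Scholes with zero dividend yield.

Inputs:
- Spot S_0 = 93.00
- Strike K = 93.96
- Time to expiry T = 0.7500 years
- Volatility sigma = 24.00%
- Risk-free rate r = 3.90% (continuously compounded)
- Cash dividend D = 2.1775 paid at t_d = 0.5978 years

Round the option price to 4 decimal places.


Answer: Price = 7.7281

Derivation:
PV(D) = D * exp(-r * t_d) = 2.1775 * 0.97695548 = 2.12732055
S_0' = S_0 - PV(D) = 93.0000 - 2.12732055 = 90.87267945
d1 = (ln(S_0'/K) + (r + sigma^2/2)*T) / (sigma*sqrt(T)) = 0.08390939
d2 = d1 - sigma*sqrt(T) = -0.12393670
exp(-rT) = 0.97117364
N(-d1) = 0.46656424; N(-d2) = 0.54931730
P = K * exp(-rT) * N(-d2) - S_0' * N(-d1) = 93.9600 * 0.97117364 * 0.54931730 - 90.87267945 * 0.46656424 = 7.7281


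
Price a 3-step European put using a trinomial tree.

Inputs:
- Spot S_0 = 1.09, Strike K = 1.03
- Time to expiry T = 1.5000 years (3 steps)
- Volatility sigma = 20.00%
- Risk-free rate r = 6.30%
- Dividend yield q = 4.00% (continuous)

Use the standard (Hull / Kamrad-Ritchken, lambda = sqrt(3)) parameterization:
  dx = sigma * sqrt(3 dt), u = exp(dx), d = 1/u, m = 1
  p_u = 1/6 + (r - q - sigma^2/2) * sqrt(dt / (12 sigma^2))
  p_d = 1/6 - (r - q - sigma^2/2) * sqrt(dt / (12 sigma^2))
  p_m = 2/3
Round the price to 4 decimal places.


Answer: Price = V(0,0) = 0.0569

Derivation:
dt = T/N = 0.500000; dx = sigma*sqrt(3*dt) = 0.244949
u = exp(dx) = 1.277556; d = 1/u = 0.782744
p_u = 0.169729, p_m = 0.666667, p_d = 0.163605
Discount per step: exp(-r*dt) = 0.968991
Stock lattice S(k, j) with j the centered position index:
  k=0: S(0,+0) = 1.0900
  k=1: S(1,-1) = 0.8532; S(1,+0) = 1.0900; S(1,+1) = 1.3925
  k=2: S(2,-2) = 0.6678; S(2,-1) = 0.8532; S(2,+0) = 1.0900; S(2,+1) = 1.3925; S(2,+2) = 1.7790
  k=3: S(3,-3) = 0.5227; S(3,-2) = 0.6678; S(3,-1) = 0.8532; S(3,+0) = 1.0900; S(3,+1) = 1.3925; S(3,+2) = 1.7790; S(3,+3) = 2.2728
Terminal payoffs V(N, j) = max(K - S_T, 0):
  V(3,-3) = 0.507259; V(3,-2) = 0.362169; V(3,-1) = 0.176809; V(3,+0) = 0.000000; V(3,+1) = 0.000000; V(3,+2) = 0.000000; V(3,+3) = 0.000000
Backward induction: V(k, j) = exp(-r*dt) * [p_u * V(k+1, j+1) + p_m * V(k+1, j) + p_d * V(k+1, j-1)]
  V(2,-2) = exp(-r*dt) * [p_u*0.176809 + p_m*0.362169 + p_d*0.507259] = 0.343455
  V(2,-1) = exp(-r*dt) * [p_u*0.000000 + p_m*0.176809 + p_d*0.362169] = 0.171632
  V(2,+0) = exp(-r*dt) * [p_u*0.000000 + p_m*0.000000 + p_d*0.176809] = 0.028030
  V(2,+1) = exp(-r*dt) * [p_u*0.000000 + p_m*0.000000 + p_d*0.000000] = 0.000000
  V(2,+2) = exp(-r*dt) * [p_u*0.000000 + p_m*0.000000 + p_d*0.000000] = 0.000000
  V(1,-1) = exp(-r*dt) * [p_u*0.028030 + p_m*0.171632 + p_d*0.343455] = 0.169932
  V(1,+0) = exp(-r*dt) * [p_u*0.000000 + p_m*0.028030 + p_d*0.171632] = 0.045316
  V(1,+1) = exp(-r*dt) * [p_u*0.000000 + p_m*0.000000 + p_d*0.028030] = 0.004444
  V(0,+0) = exp(-r*dt) * [p_u*0.004444 + p_m*0.045316 + p_d*0.169932] = 0.056944
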